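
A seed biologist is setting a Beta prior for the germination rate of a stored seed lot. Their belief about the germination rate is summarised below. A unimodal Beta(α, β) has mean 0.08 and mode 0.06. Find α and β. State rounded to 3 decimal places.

α = 3.520, β = 40.480

Let s = α+β. Mean gives α = μs = 0.08s; mode gives (α−1)/(s−2) = 0.06.
Substituting: 0.08s − 1 = 0.06(s−2) = 0.06s − 0.12, so 0.02s = 0.88 and s = 44.0000.
Then α = 0.08×44.0000 = 3.520 and β = s−α = 40.480.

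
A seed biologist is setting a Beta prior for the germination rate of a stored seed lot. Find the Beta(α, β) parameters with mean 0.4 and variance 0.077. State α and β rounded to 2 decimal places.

Write ν = α+β; then α = μν and Var = μ(1−μ)/(ν+1).
ν = μ(1−μ)/Var − 1 = 0.24/0.077 − 1 = 2.1169.
α = 0.4·2.1169 = 0.85, β = 0.6·2.1169 = 1.27.

α = 0.85, β = 1.27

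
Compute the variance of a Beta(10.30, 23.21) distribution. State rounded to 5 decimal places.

0.00617

α+β = 33.51 and αβ = 239.0630, so Var = αβ/[(α+β)²(α+β+1)] = 239.0630/38751.972651 = 0.00617.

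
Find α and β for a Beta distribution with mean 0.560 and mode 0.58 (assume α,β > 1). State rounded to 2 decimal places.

α = 4.48, β = 3.52

Let s = α+β. Mean gives α = μs = 0.560s; mode gives (α−1)/(s−2) = 0.58.
Substituting: 0.560s − 1 = 0.58(s−2) = 0.58s − 1.16, so -0.020s = -0.16 and s = 8.0000.
Then α = 0.560×8.0000 = 4.48 and β = s−α = 3.52.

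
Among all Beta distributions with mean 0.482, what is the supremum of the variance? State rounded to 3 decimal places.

0.250

Var = μ(1−μ)/(α+β+1), which approaches μ(1−μ) as α+β → 0.
So the supremum is μ(1−μ) = 0.482×0.518 = 0.250.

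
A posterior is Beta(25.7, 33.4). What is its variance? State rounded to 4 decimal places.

0.0041

μ = 25.7/59.1 = 0.434856; Var = μ(1−μ)/(α+β+1) = 0.2457563/60.1 = 0.0041.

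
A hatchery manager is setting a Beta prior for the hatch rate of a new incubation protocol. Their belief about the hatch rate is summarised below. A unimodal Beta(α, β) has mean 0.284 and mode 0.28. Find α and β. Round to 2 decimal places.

α = 31.24, β = 78.76

Let s = α+β. Mean gives α = μs = 0.284s; mode gives (α−1)/(s−2) = 0.28.
Substituting: 0.284s − 1 = 0.28(s−2) = 0.28s − 0.56, so 0.004s = 0.44 and s = 110.0000.
Then α = 0.284×110.0000 = 31.24 and β = s−α = 78.76.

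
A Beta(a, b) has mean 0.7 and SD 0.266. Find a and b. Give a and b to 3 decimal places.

a = 1.378, b = 0.590

σ² = 0.266² = 0.070756.
With s = a+b, Var = μ(1−μ)/(s+1), so s+1 = (0.7×0.3)/0.070756 = 2.9679 and s = 1.9679.
a = μs = 1.378, b = (1−μ)s = 0.590.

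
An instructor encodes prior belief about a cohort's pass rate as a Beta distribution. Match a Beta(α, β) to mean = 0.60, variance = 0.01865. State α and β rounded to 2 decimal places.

By moment matching, α+β = μ(1−μ)/σ² − 1 = (0.60·0.40)/0.01865 − 1 = 12.8686 − 1 = 11.8686.
Since α/(α+β) = μ, α = 0.60·11.8686 = 7.12 and β = 0.40·11.8686 = 4.75.

α = 7.12, β = 4.75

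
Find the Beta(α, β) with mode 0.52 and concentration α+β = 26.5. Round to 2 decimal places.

For α,β>1 the mode is (α−1)/(α+β−2), so α = mode·(κ−2)+1 = 0.52×24.5+1 = 13.74.
And β = (1−mode)·(κ−2)+1 = 0.48×24.5+1 = 12.76.

α = 13.74, β = 12.76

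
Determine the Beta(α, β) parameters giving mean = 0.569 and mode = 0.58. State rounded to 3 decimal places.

α = 8.276, β = 6.269

Let s = α+β. Mean gives α = μs = 0.569s; mode gives (α−1)/(s−2) = 0.58.
Substituting: 0.569s − 1 = 0.58(s−2) = 0.58s − 1.16, so -0.011s = -0.16 and s = 14.5455.
Then α = 0.569×14.5455 = 8.276 and β = s−α = 6.269.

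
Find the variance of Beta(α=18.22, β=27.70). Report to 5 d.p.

0.00510

Var = αβ/[(α+β)²(α+β+1)] = (18.22×27.70)/(45.92²×46.92) = 504.6940/98937.689088 = 0.00510.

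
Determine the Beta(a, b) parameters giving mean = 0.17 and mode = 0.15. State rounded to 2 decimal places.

a = 5.95, b = 29.05

With s = a+b: μ = a/s and mode = (a−1)/(s−2). Eliminating a = μs,
μs − 1 = m(s−2) ⇒ s(μ−m) = 1−2m ⇒ s = 0.70/0.02 = 35.0000.
So a = μs = 5.95, b = (1−μ)s = 29.05.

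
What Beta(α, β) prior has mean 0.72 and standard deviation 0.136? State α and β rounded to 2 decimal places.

σ² = 0.136² = 0.018496.
With s = α+β, Var = μ(1−μ)/(s+1), so s+1 = (0.72×0.28)/0.018496 = 10.8997 and s = 9.8997.
α = μs = 7.13, β = (1−μ)s = 2.77.

α = 7.13, β = 2.77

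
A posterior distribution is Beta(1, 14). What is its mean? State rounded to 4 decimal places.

E[X] = α/(α+β) = 1/15 = 0.0667.

0.0667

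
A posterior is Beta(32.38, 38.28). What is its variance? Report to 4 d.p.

0.0035

α+β = 70.66 and αβ = 1239.5064, so Var = αβ/[(α+β)²(α+β+1)] = 1239.5064/357786.599096 = 0.0035.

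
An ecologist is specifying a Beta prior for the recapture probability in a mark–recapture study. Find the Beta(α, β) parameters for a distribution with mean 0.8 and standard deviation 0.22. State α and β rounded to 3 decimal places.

σ² = 0.22² = 0.0484.
With s = α+β, Var = μ(1−μ)/(s+1), so s+1 = (0.8×0.2)/0.0484 = 3.3058 and s = 2.3058.
α = μs = 1.845, β = (1−μ)s = 0.461.

α = 1.845, β = 0.461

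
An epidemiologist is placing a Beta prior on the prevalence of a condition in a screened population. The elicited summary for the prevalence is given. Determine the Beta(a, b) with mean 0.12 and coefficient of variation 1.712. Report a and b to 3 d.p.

Var = (CV·μ)² = (1.712×0.12)² = 0.042206.
a+b = μ(1−μ)/Var − 1 = 0.1056/0.042206 − 1 = 1.5020.
Thus a = 0.12·1.5020 = 0.180 and b = 0.88·1.5020 = 1.322.

a = 0.180, b = 1.322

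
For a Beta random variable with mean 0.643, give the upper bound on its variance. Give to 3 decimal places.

0.230

For fixed mean μ the Beta variance is μ(1−μ)/(α+β+1), increasing as α+β decreases.
Its least upper bound (not attained) is μ(1−μ) = 0.643·0.357 = 0.230.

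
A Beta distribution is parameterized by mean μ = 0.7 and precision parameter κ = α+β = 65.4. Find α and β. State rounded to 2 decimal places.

Split κ in proportion μ : (1−μ): α = 0.7·65.4 = 45.78, β = 65.4 − 45.78 = 19.62.

α = 45.78, β = 19.62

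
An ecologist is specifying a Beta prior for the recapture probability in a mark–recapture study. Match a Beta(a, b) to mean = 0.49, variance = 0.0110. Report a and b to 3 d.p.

a = 10.642, b = 11.076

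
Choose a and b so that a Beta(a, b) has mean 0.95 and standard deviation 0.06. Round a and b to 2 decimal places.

a = 11.58, b = 0.61

Variance = 0.06² = 0.0036. The moment-matching identity a+b = μ(1−μ)/Var − 1 gives
a+b = 0.0475/0.0036 − 1 = 12.1944, so a = μ·12.1944 = 11.58 and b = (1−μ)·12.1944 = 0.61.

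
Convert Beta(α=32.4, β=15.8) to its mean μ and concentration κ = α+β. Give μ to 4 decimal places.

κ = α+β = 32.4+15.8 = 48.2; μ = α/κ = 32.4/48.2 = 0.6722.

μ = 0.6722, κ = 48.2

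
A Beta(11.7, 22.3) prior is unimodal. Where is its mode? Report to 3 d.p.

With α,β > 1, mode = (α−1)/(α+β−2) = 10.7/32.0 = 0.334.

0.334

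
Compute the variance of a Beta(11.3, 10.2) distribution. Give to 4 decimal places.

α+β = 21.5 and αβ = 115.26, so Var = αβ/[(α+β)²(α+β+1)] = 115.26/10400.625 = 0.0111.

0.0111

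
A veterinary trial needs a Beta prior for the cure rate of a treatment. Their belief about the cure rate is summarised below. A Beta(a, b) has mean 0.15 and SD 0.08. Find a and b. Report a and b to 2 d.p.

First σ² = 0.0064. Setting a = μn, b = (1−μ)n with n = a+b,
μ(1−μ)/(n+1) = 0.0064 ⇒ n+1 = 0.1275/0.0064 = 19.9219 ⇒ n = 18.9219.
Hence a = 0.15×18.9219 = 2.84, b = 0.85×18.9219 = 16.08.

a = 2.84, b = 16.08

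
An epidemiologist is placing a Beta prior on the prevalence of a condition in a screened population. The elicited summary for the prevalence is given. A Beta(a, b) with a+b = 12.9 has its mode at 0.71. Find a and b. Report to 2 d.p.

a = 8.74, b = 4.16

For a,b>1 the mode is (a−1)/(a+b−2), so a = mode·(κ−2)+1 = 0.71×10.9+1 = 8.74.
And b = (1−mode)·(κ−2)+1 = 0.29×10.9+1 = 4.16.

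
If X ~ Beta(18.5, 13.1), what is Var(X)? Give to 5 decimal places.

Var = αβ/[(α+β)²(α+β+1)] = (18.5×13.1)/(31.6²×32.6) = 242.35/32553.056 = 0.00744.

0.00744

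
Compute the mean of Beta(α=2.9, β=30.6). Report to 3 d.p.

0.087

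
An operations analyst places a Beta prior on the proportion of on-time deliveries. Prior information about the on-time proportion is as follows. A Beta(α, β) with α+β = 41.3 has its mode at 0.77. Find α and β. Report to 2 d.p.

Since the density peak of Beta(α,β) is at (α−1)/(α+β−2),
α = 1 + 0.77(41.3−2) = 31.26 and β = 41.3 − 31.26 = 10.04.

α = 31.26, β = 10.04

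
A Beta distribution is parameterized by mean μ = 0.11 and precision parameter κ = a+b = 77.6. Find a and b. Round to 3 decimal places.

a = μκ = 0.11×77.6 = 8.536 and b = (1−μ)κ = 0.89×77.6 = 69.064.

a = 8.536, b = 69.064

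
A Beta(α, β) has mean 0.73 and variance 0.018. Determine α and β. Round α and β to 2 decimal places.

By moment matching, α+β = μ(1−μ)/σ² − 1 = (0.73·0.27)/0.018 − 1 = 10.9500 − 1 = 9.9500.
Since α/(α+β) = μ, α = 0.73·9.9500 = 7.26 and β = 0.27·9.9500 = 2.69.

α = 7.26, β = 2.69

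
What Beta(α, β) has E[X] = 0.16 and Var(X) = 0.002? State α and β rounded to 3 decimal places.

α = 10.592, β = 55.608

Write ν = α+β; then α = μν and Var = μ(1−μ)/(ν+1).
ν = μ(1−μ)/Var − 1 = 0.1344/0.002 − 1 = 66.2000.
α = 0.16·66.2000 = 10.592, β = 0.84·66.2000 = 55.608.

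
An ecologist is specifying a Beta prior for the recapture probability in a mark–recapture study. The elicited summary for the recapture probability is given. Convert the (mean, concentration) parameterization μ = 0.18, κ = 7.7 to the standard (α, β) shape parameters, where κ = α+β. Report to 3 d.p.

α = 1.386, β = 6.314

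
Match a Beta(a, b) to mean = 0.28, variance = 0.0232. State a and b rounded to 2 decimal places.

a = 2.15, b = 5.54

Let s = a+b. The Beta variance is μ(1−μ)/(s+1).
So s+1 = μ(1−μ)/σ² = (0.28×0.72)/0.0232 = 0.2016/0.0232 = 8.6897, giving s = 7.6897.
Then a = μs = 0.28×7.6897 = 2.15 and b = (1−μ)s = 0.72×7.6897 = 5.54.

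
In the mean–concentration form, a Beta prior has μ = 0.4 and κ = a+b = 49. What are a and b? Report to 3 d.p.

a = μκ = 0.4×49 = 19.600 and b = (1−μ)κ = 0.6×49 = 29.400.

a = 19.600, b = 29.400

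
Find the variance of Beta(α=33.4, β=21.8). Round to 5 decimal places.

0.00425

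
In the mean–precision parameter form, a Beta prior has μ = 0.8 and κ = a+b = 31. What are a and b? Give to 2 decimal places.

a = μκ = 0.8×31 = 24.80 and b = (1−μ)κ = 0.2×31 = 6.20.

a = 24.80, b = 6.20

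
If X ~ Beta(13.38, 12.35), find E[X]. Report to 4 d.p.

The Beta mean is α/(α+β) = 13.38/(13.38+12.35) = 0.5200.

0.5200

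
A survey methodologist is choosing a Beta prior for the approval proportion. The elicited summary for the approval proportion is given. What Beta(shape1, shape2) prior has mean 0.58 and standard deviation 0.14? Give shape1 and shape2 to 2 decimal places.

σ² = 0.14² = 0.0196.
With s = shape1+shape2, Var = μ(1−μ)/(s+1), so s+1 = (0.58×0.42)/0.0196 = 12.4286 and s = 11.4286.
shape1 = μs = 6.63, shape2 = (1−μ)s = 4.80.

shape1 = 6.63, shape2 = 4.80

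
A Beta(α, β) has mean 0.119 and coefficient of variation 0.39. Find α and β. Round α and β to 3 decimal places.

σ = CV·μ = 0.39×0.119 = 0.04641, so σ² = 0.002154.
s+1 = μ(1−μ)/σ² = 0.104839/0.002154 = 48.6743, so s = α+β = 47.6743.
α = μs = 5.673, β = (1−μ)s = 42.001.

α = 5.673, β = 42.001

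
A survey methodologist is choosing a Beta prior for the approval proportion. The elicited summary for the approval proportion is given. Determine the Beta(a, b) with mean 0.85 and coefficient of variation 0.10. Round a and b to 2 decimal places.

Var = (CV·μ)² = (0.10×0.85)² = 0.007225.
a+b = μ(1−μ)/Var − 1 = 0.1275/0.007225 − 1 = 16.6471.
Thus a = 0.85·16.6471 = 14.15 and b = 0.15·16.6471 = 2.50.

a = 14.15, b = 2.50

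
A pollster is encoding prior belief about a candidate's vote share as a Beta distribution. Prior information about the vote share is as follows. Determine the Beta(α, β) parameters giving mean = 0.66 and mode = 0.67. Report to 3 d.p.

Let s = α+β. Mean gives α = μs = 0.66s; mode gives (α−1)/(s−2) = 0.67.
Substituting: 0.66s − 1 = 0.67(s−2) = 0.67s − 1.34, so -0.01s = -0.34 and s = 34.0000.
Then α = 0.66×34.0000 = 22.440 and β = s−α = 11.560.

α = 22.440, β = 11.560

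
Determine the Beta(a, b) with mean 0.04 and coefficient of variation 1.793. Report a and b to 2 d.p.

a = 0.26, b = 6.21

σ = CV·μ = 1.793×0.04 = 0.07172, so σ² = 0.005144.
s+1 = μ(1−μ)/σ² = 0.0384/0.005144 = 7.4654, so s = a+b = 6.4654.
a = μs = 0.26, b = (1−μ)s = 6.21.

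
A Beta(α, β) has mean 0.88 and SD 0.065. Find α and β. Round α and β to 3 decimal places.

α = 21.115, β = 2.879

Variance = 0.065² = 0.004225. The moment-matching identity α+β = μ(1−μ)/Var − 1 gives
α+β = 0.1056/0.004225 − 1 = 23.9941, so α = μ·23.9941 = 21.115 and β = (1−μ)·23.9941 = 2.879.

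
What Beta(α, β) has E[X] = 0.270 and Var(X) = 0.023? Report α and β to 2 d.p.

By moment matching, α+β = μ(1−μ)/σ² − 1 = (0.270·0.730)/0.023 − 1 = 8.5696 − 1 = 7.5696.
Since α/(α+β) = μ, α = 0.270·7.5696 = 2.04 and β = 0.730·7.5696 = 5.53.

α = 2.04, β = 5.53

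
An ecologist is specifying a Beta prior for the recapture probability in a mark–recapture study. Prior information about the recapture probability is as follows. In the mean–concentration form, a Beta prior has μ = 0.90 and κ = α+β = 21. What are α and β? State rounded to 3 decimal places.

α = 18.900, β = 2.100

α = μκ = 0.90×21 = 18.900 and β = (1−μ)κ = 0.10×21 = 2.100.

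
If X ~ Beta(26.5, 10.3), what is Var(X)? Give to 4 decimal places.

Var = αβ/[(α+β)²(α+β+1)] = (26.5×10.3)/(36.8²×37.8) = 272.95/51190.272 = 0.0053.

0.0053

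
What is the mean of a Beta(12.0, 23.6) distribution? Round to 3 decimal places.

0.337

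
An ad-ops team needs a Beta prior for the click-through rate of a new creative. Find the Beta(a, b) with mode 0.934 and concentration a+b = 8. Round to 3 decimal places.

Mode = (a−1)/(κ−2) with κ = a+b, so a−1 = 0.934·6 = 5.604.
a = 6.604; b = κ − a = 1.396.

a = 6.604, b = 1.396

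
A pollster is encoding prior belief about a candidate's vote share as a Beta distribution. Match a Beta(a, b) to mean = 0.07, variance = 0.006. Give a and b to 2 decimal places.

By moment matching, a+b = μ(1−μ)/σ² − 1 = (0.07·0.93)/0.006 − 1 = 10.8500 − 1 = 9.8500.
Since a/(a+b) = μ, a = 0.07·9.8500 = 0.69 and b = 0.93·9.8500 = 9.16.

a = 0.69, b = 9.16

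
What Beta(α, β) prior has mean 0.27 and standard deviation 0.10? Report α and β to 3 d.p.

First σ² = 0.0100. Setting α = μn, β = (1−μ)n with n = α+β,
μ(1−μ)/(n+1) = 0.0100 ⇒ n+1 = 0.1971/0.0100 = 19.7100 ⇒ n = 18.7100.
Hence α = 0.27×18.7100 = 5.052, β = 0.73×18.7100 = 13.658.

α = 5.052, β = 13.658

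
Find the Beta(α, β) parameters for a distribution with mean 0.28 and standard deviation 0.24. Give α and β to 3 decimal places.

σ² = 0.24² = 0.0576.
With s = α+β, Var = μ(1−μ)/(s+1), so s+1 = (0.28×0.72)/0.0576 = 3.5000 and s = 2.5000.
α = μs = 0.700, β = (1−μ)s = 1.800.

α = 0.700, β = 1.800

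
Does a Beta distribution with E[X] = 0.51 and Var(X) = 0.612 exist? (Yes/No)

The Beta variance bound is σ² < μ(1−μ).
Here μ(1−μ) = 0.51×0.49 = 0.2499, and 0.612 ≥ 0.2499.

No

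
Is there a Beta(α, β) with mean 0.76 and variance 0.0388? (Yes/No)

Yes

A Beta with mean μ has variance μ(1−μ)/(α+β+1) < μ(1−μ).
Here μ(1−μ) = 0.76×0.24 = 0.1824, and 0.0388 < 0.1824.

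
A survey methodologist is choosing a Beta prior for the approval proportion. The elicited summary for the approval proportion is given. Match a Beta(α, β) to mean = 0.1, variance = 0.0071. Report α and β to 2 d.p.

α = 1.17, β = 10.51

By moment matching, α+β = μ(1−μ)/σ² − 1 = (0.1·0.9)/0.0071 − 1 = 12.6761 − 1 = 11.6761.
Since α/(α+β) = μ, α = 0.1·11.6761 = 1.17 and β = 0.9·11.6761 = 10.51.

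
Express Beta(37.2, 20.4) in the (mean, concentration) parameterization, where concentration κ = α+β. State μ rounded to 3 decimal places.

μ = 0.646, κ = 57.6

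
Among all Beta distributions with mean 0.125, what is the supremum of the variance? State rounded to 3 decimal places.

0.109

For fixed mean μ the Beta variance is μ(1−μ)/(α+β+1), increasing as α+β decreases.
Its least upper bound (not attained) is μ(1−μ) = 0.125·0.875 = 0.109.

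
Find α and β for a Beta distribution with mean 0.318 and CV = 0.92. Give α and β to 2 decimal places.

σ = CV·μ = 0.92×0.318 = 0.29256, so σ² = 0.085591.
s+1 = μ(1−μ)/σ² = 0.216876/0.085591 = 2.5339, so s = α+β = 1.5339.
α = μs = 0.49, β = (1−μ)s = 1.05.

α = 0.49, β = 1.05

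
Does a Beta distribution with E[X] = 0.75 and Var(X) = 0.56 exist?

A Beta with mean μ has variance μ(1−μ)/(α+β+1) < μ(1−μ).
Here μ(1−μ) = 0.75×0.25 = 0.1875, and 0.56 ≥ 0.1875.

No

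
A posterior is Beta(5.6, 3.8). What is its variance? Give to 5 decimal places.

Var = αβ/[(α+β)²(α+β+1)] = (5.6×3.8)/(9.4²×10.4) = 21.28/918.944 = 0.02316.

0.02316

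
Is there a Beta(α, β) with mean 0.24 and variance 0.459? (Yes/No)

No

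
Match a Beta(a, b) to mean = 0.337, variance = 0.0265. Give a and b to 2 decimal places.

Write ν = a+b; then a = μν and Var = μ(1−μ)/(ν+1).
ν = μ(1−μ)/Var − 1 = 0.223431/0.0265 − 1 = 7.4314.
a = 0.337·7.4314 = 2.50, b = 0.663·7.4314 = 4.93.

a = 2.50, b = 4.93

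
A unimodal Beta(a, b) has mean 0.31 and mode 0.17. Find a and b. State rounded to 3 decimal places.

Let s = a+b. Mean gives a = μs = 0.31s; mode gives (a−1)/(s−2) = 0.17.
Substituting: 0.31s − 1 = 0.17(s−2) = 0.17s − 0.34, so 0.14s = 0.66 and s = 4.7143.
Then a = 0.31×4.7143 = 1.461 and b = s−a = 3.253.

a = 1.461, b = 3.253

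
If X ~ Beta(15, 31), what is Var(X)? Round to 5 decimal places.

α+β = 46 and αβ = 465, so Var = αβ/[(α+β)²(α+β+1)] = 465/99452 = 0.00468.

0.00468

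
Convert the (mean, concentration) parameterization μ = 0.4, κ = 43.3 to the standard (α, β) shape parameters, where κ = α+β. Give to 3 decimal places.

α = 17.320, β = 25.980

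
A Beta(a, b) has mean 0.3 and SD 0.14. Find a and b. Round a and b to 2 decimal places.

a = 2.91, b = 6.80

First σ² = 0.0196. Setting a = μn, b = (1−μ)n with n = a+b,
μ(1−μ)/(n+1) = 0.0196 ⇒ n+1 = 0.21/0.0196 = 10.7143 ⇒ n = 9.7143.
Hence a = 0.3×9.7143 = 2.91, b = 0.7×9.7143 = 6.80.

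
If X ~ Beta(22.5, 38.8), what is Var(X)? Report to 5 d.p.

0.00373

α+β = 61.3 and αβ = 873.00, so Var = αβ/[(α+β)²(α+β+1)] = 873.00/234104.087 = 0.00373.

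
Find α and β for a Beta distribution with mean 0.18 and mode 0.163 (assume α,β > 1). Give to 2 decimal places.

α = 7.14, β = 32.51

Let s = α+β. Mean gives α = μs = 0.18s; mode gives (α−1)/(s−2) = 0.163.
Substituting: 0.18s − 1 = 0.163(s−2) = 0.163s − 0.326, so 0.017s = 0.674 and s = 39.6471.
Then α = 0.18×39.6471 = 7.14 and β = s−α = 32.51.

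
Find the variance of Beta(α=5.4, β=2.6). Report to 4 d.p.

0.0244

α+β = 8.0 and αβ = 14.04, so Var = αβ/[(α+β)²(α+β+1)] = 14.04/576.000 = 0.0244.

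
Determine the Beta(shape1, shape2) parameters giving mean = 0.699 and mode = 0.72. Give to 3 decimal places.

With s = shape1+shape2: μ = shape1/s and mode = (shape1−1)/(s−2). Eliminating shape1 = μs,
μs − 1 = m(s−2) ⇒ s(μ−m) = 1−2m ⇒ s = -0.44/-0.021 = 20.9524.
So shape1 = μs = 14.646, shape2 = (1−μ)s = 6.307.

shape1 = 14.646, shape2 = 6.307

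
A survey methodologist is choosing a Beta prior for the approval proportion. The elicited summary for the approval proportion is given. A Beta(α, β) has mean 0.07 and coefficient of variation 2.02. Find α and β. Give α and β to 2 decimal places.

α = 0.16, β = 2.10

σ = CV·μ = 2.02×0.07 = 0.14140, so σ² = 0.019994.
s+1 = μ(1−μ)/σ² = 0.0651/0.019994 = 3.2560, so s = α+β = 2.2560.
α = μs = 0.16, β = (1−μ)s = 2.10.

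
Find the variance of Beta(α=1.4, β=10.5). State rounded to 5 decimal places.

0.00805

Var = αβ/[(α+β)²(α+β+1)] = (1.4×10.5)/(11.9²×12.9) = 14.70/1826.769 = 0.00805.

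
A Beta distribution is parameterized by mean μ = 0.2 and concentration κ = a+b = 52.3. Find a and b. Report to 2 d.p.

a = 10.46, b = 41.84

a = μκ = 0.2×52.3 = 10.46 and b = (1−μ)κ = 0.8×52.3 = 41.84.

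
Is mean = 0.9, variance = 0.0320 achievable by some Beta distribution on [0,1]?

Yes

For any Beta, Var(X) < E[X]·(1−E[X]).
Here μ(1−μ) = 0.9×0.1 = 0.09, and 0.0320 < 0.09.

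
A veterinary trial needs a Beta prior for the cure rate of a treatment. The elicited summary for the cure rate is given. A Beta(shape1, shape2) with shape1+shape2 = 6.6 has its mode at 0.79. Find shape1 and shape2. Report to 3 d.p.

For shape1,shape2>1 the mode is (shape1−1)/(shape1+shape2−2), so shape1 = mode·(κ−2)+1 = 0.79×4.6+1 = 4.634.
And shape2 = (1−mode)·(κ−2)+1 = 0.21×4.6+1 = 1.966.

shape1 = 4.634, shape2 = 1.966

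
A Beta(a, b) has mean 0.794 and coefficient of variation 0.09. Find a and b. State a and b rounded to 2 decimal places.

a = 24.64, b = 6.39

Var = (CV·μ)² = (0.09×0.794)² = 0.005107.
a+b = μ(1−μ)/Var − 1 = 0.163564/0.005107 − 1 = 31.0304.
Thus a = 0.794·31.0304 = 24.64 and b = 0.206·31.0304 = 6.39.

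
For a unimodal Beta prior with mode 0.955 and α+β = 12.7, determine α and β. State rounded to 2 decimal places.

α = 11.22, β = 1.48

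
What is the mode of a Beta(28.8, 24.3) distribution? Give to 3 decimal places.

0.544

With α,β > 1, mode = (α−1)/(α+β−2) = 27.8/51.1 = 0.544.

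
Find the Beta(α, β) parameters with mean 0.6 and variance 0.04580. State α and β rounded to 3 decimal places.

α = 2.544, β = 1.696

Let s = α+β. The Beta variance is μ(1−μ)/(s+1).
So s+1 = μ(1−μ)/σ² = (0.6×0.4)/0.04580 = 0.24/0.04580 = 5.2402, giving s = 4.2402.
Then α = μs = 0.6×4.2402 = 2.544 and β = (1−μ)s = 0.4×4.2402 = 1.696.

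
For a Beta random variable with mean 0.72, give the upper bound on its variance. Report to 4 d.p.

0.2016

For fixed mean μ the Beta variance is μ(1−μ)/(α+β+1), increasing as α+β decreases.
Its least upper bound (not attained) is μ(1−μ) = 0.72·0.28 = 0.2016.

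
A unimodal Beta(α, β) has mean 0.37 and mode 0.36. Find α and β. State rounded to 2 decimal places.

α = 10.36, β = 17.64

With s = α+β: μ = α/s and mode = (α−1)/(s−2). Eliminating α = μs,
μs − 1 = m(s−2) ⇒ s(μ−m) = 1−2m ⇒ s = 0.28/0.01 = 28.0000.
So α = μs = 10.36, β = (1−μ)s = 17.64.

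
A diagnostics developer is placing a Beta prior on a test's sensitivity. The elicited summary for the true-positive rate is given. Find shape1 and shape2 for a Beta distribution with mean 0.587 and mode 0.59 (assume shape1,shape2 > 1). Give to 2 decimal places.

shape1 = 35.22, shape2 = 24.78

Let s = shape1+shape2. Mean gives shape1 = μs = 0.587s; mode gives (shape1−1)/(s−2) = 0.59.
Substituting: 0.587s − 1 = 0.59(s−2) = 0.59s − 1.18, so -0.003s = -0.18 and s = 60.0000.
Then shape1 = 0.587×60.0000 = 35.22 and shape2 = s−shape1 = 24.78.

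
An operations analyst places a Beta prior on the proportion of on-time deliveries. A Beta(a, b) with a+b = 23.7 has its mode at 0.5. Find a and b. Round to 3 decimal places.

a = 11.850, b = 11.850

Mode = (a−1)/(κ−2) with κ = a+b, so a−1 = 0.5·21.7 = 10.850.
a = 11.850; b = κ − a = 11.850.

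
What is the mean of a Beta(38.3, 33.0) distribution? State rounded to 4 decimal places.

E[X] = α/(α+β) = 38.3/71.3 = 0.5372.

0.5372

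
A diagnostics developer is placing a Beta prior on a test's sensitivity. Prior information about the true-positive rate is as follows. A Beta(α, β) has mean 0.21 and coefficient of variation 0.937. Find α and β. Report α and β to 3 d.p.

Var = (CV·μ)² = (0.937×0.21)² = 0.038718.
α+β = μ(1−μ)/Var − 1 = 0.1659/0.038718 − 1 = 3.2848.
Thus α = 0.21·3.2848 = 0.690 and β = 0.79·3.2848 = 2.595.

α = 0.690, β = 2.595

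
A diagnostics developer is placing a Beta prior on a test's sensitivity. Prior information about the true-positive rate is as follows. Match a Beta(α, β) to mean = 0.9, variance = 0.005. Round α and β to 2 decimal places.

α = 15.30, β = 1.70

Let s = α+β. The Beta variance is μ(1−μ)/(s+1).
So s+1 = μ(1−μ)/σ² = (0.9×0.1)/0.005 = 0.09/0.005 = 18.0000, giving s = 17.0000.
Then α = μs = 0.9×17.0000 = 15.30 and β = (1−μ)s = 0.1×17.0000 = 1.70.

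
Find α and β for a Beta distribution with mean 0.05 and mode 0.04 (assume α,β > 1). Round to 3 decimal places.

With s = α+β: μ = α/s and mode = (α−1)/(s−2). Eliminating α = μs,
μs − 1 = m(s−2) ⇒ s(μ−m) = 1−2m ⇒ s = 0.92/0.01 = 92.0000.
So α = μs = 4.600, β = (1−μ)s = 87.400.

α = 4.600, β = 87.400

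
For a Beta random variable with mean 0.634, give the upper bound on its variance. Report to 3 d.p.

0.232

Var = μ(1−μ)/(α+β+1), which approaches μ(1−μ) as α+β → 0.
So the supremum is μ(1−μ) = 0.634×0.366 = 0.232.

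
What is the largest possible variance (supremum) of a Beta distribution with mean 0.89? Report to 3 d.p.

For fixed mean μ the Beta variance is μ(1−μ)/(α+β+1), increasing as α+β decreases.
Its least upper bound (not attained) is μ(1−μ) = 0.89·0.11 = 0.098.

0.098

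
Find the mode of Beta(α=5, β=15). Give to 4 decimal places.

0.2222

With α,β > 1, mode = (α−1)/(α+β−2) = 4/18 = 0.2222.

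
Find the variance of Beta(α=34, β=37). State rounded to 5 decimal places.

μ = 34/71 = 0.478873; Var = μ(1−μ)/(α+β+1) = 0.2495537/72 = 0.00347.

0.00347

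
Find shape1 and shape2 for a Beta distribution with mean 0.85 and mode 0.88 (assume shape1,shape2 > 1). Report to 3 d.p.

shape1 = 21.533, shape2 = 3.800

With s = shape1+shape2: μ = shape1/s and mode = (shape1−1)/(s−2). Eliminating shape1 = μs,
μs − 1 = m(s−2) ⇒ s(μ−m) = 1−2m ⇒ s = -0.76/-0.03 = 25.3333.
So shape1 = μs = 21.533, shape2 = (1−μ)s = 3.800.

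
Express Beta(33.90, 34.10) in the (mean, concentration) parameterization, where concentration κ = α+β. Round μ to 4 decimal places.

κ = α+β = 33.90+34.10 = 68.00; μ = α/κ = 33.90/68.00 = 0.4985.

μ = 0.4985, κ = 68.00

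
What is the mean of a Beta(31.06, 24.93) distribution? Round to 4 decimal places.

The Beta mean is α/(α+β) = 31.06/(31.06+24.93) = 0.5547.

0.5547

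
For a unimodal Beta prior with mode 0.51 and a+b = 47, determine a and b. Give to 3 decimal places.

Since the density peak of Beta(a,b) is at (a−1)/(a+b−2),
a = 1 + 0.51(47−2) = 23.950 and b = 47 − 23.950 = 23.050.

a = 23.950, b = 23.050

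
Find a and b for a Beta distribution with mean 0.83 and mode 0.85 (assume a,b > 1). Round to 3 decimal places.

a = 29.050, b = 5.950

With s = a+b: μ = a/s and mode = (a−1)/(s−2). Eliminating a = μs,
μs − 1 = m(s−2) ⇒ s(μ−m) = 1−2m ⇒ s = -0.70/-0.02 = 35.0000.
So a = μs = 29.050, b = (1−μ)s = 5.950.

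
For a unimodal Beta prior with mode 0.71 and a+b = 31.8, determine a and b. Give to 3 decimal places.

For a,b>1 the mode is (a−1)/(a+b−2), so a = mode·(κ−2)+1 = 0.71×29.8+1 = 22.158.
And b = (1−mode)·(κ−2)+1 = 0.29×29.8+1 = 9.642.

a = 22.158, b = 9.642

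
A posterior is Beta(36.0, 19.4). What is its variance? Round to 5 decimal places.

0.00403

α+β = 55.4 and αβ = 698.40, so Var = αβ/[(α+β)²(α+β+1)] = 698.40/173100.624 = 0.00403.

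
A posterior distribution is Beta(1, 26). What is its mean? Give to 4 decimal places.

E[X] = α/(α+β) = 1/27 = 0.0370.

0.0370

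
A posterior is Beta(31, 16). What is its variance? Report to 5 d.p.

0.00468

α+β = 47 and αβ = 496, so Var = αβ/[(α+β)²(α+β+1)] = 496/106032 = 0.00468.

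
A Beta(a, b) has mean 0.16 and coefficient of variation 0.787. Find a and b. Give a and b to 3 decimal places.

a = 1.196, b = 6.280

Var = (CV·μ)² = (0.787×0.16)² = 0.015856.
a+b = μ(1−μ)/Var − 1 = 0.1344/0.015856 − 1 = 7.4764.
Thus a = 0.16·7.4764 = 1.196 and b = 0.84·7.4764 = 6.280.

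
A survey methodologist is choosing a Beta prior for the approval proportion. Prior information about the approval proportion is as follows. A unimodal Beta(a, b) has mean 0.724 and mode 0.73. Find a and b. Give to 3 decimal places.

a = 55.507, b = 21.160

Let s = a+b. Mean gives a = μs = 0.724s; mode gives (a−1)/(s−2) = 0.73.
Substituting: 0.724s − 1 = 0.73(s−2) = 0.73s − 1.46, so -0.006s = -0.46 and s = 76.6667.
Then a = 0.724×76.6667 = 55.507 and b = s−a = 21.160.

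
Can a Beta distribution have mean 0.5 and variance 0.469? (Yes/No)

No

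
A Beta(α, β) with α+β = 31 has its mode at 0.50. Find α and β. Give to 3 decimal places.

Since the density peak of Beta(α,β) is at (α−1)/(α+β−2),
α = 1 + 0.50(31−2) = 15.500 and β = 31 − 15.500 = 15.500.

α = 15.500, β = 15.500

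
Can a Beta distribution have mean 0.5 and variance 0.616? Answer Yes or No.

No

A Beta with mean μ has variance μ(1−μ)/(α+β+1) < μ(1−μ).
Here μ(1−μ) = 0.5×0.5 = 0.25, and 0.616 ≥ 0.25.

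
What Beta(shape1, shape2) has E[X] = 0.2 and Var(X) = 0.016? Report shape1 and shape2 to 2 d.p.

By moment matching, shape1+shape2 = μ(1−μ)/σ² − 1 = (0.2·0.8)/0.016 − 1 = 10.0000 − 1 = 9.0000.
Since shape1/(shape1+shape2) = μ, shape1 = 0.2·9.0000 = 1.80 and shape2 = 0.8·9.0000 = 7.20.

shape1 = 1.80, shape2 = 7.20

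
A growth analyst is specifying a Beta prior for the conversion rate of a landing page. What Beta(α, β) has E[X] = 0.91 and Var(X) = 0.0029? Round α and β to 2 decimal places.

α = 24.79, β = 2.45

Write ν = α+β; then α = μν and Var = μ(1−μ)/(ν+1).
ν = μ(1−μ)/Var − 1 = 0.0819/0.0029 − 1 = 27.2414.
α = 0.91·27.2414 = 24.79, β = 0.09·27.2414 = 2.45.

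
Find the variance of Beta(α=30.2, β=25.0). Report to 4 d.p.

0.0044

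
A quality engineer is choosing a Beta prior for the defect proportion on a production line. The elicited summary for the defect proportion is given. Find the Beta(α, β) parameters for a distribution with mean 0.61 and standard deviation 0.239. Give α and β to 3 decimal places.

α = 1.931, β = 1.234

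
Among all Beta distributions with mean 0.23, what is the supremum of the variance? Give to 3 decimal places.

Var = μ(1−μ)/(α+β+1), which approaches μ(1−μ) as α+β → 0.
So the supremum is μ(1−μ) = 0.23×0.77 = 0.177.

0.177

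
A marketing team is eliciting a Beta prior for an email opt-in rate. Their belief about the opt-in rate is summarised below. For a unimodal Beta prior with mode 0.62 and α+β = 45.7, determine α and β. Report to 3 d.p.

α = 28.094, β = 17.606

Since the density peak of Beta(α,β) is at (α−1)/(α+β−2),
α = 1 + 0.62(45.7−2) = 28.094 and β = 45.7 − 28.094 = 17.606.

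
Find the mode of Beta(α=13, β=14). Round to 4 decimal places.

0.4800

The density x^(α−1)(1−x)^(β−1) is maximised at (α−1)/(α+β−2) = 12/25 = 0.4800.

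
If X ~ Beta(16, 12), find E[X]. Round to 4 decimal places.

E[X] = α/(α+β) = 16/28 = 0.5714.

0.5714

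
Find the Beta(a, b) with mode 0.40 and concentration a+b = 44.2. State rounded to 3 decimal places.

a = 17.880, b = 26.320

Since the density peak of Beta(a,b) is at (a−1)/(a+b−2),
a = 1 + 0.40(44.2−2) = 17.880 and b = 44.2 − 17.880 = 26.320.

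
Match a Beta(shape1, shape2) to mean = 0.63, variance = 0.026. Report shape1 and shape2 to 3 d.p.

shape1 = 5.018, shape2 = 2.947

Let s = shape1+shape2. The Beta variance is μ(1−μ)/(s+1).
So s+1 = μ(1−μ)/σ² = (0.63×0.37)/0.026 = 0.2331/0.026 = 8.9654, giving s = 7.9654.
Then shape1 = μs = 0.63×7.9654 = 5.018 and shape2 = (1−μ)s = 0.37×7.9654 = 2.947.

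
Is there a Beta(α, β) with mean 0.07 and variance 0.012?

A Beta with mean μ has variance μ(1−μ)/(α+β+1) < μ(1−μ).
Here μ(1−μ) = 0.07×0.93 = 0.0651, and 0.012 < 0.0651.

Yes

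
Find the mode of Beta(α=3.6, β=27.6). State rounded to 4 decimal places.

0.0890

With α,β > 1, mode = (α−1)/(α+β−2) = 2.6/29.2 = 0.0890.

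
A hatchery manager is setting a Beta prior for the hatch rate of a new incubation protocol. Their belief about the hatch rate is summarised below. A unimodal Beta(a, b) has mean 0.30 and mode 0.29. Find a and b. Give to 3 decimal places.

a = 12.600, b = 29.400

Let s = a+b. Mean gives a = μs = 0.30s; mode gives (a−1)/(s−2) = 0.29.
Substituting: 0.30s − 1 = 0.29(s−2) = 0.29s − 0.58, so 0.01s = 0.42 and s = 42.0000.
Then a = 0.30×42.0000 = 12.600 and b = s−a = 29.400.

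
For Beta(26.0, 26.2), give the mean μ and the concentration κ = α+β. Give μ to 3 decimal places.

μ = 0.498, κ = 52.2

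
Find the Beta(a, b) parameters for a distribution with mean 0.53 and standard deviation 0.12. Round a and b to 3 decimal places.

Variance = 0.12² = 0.0144. The moment-matching identity a+b = μ(1−μ)/Var − 1 gives
a+b = 0.2491/0.0144 − 1 = 16.2986, so a = μ·16.2986 = 8.638 and b = (1−μ)·16.2986 = 7.660.

a = 8.638, b = 7.660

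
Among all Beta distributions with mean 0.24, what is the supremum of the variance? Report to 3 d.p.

For fixed mean μ the Beta variance is μ(1−μ)/(α+β+1), increasing as α+β decreases.
Its least upper bound (not attained) is μ(1−μ) = 0.24·0.76 = 0.182.

0.182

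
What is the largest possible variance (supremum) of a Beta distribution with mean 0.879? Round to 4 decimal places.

0.1064

Var = μ(1−μ)/(α+β+1), which approaches μ(1−μ) as α+β → 0.
So the supremum is μ(1−μ) = 0.879×0.121 = 0.1064.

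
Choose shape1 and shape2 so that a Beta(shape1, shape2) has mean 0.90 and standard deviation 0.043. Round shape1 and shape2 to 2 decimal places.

σ² = 0.043² = 0.001849.
With s = shape1+shape2, Var = μ(1−μ)/(s+1), so s+1 = (0.90×0.10)/0.001849 = 48.6750 and s = 47.6750.
shape1 = μs = 42.91, shape2 = (1−μ)s = 4.77.

shape1 = 42.91, shape2 = 4.77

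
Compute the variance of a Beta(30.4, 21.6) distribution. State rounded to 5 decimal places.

0.00458

Var = αβ/[(α+β)²(α+β+1)] = (30.4×21.6)/(52.0²×53.0) = 656.64/143312.000 = 0.00458.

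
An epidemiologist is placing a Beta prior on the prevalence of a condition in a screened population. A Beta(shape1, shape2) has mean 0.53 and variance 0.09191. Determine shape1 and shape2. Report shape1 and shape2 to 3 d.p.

By moment matching, shape1+shape2 = μ(1−μ)/σ² − 1 = (0.53·0.47)/0.09191 − 1 = 2.7103 − 1 = 1.7103.
Since shape1/(shape1+shape2) = μ, shape1 = 0.53·1.7103 = 0.906 and shape2 = 0.47·1.7103 = 0.804.

shape1 = 0.906, shape2 = 0.804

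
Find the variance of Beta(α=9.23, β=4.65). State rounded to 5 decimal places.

0.01497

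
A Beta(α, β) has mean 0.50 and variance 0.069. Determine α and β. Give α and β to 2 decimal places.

By moment matching, α+β = μ(1−μ)/σ² − 1 = (0.50·0.50)/0.069 − 1 = 3.6232 − 1 = 2.6232.
Since α/(α+β) = μ, α = 0.50·2.6232 = 1.31 and β = 0.50·2.6232 = 1.31.

α = 1.31, β = 1.31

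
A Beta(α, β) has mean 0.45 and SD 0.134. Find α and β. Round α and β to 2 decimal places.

α = 5.75, β = 7.03

σ² = 0.134² = 0.017956.
With s = α+β, Var = μ(1−μ)/(s+1), so s+1 = (0.45×0.55)/0.017956 = 13.7837 and s = 12.7837.
α = μs = 5.75, β = (1−μ)s = 7.03.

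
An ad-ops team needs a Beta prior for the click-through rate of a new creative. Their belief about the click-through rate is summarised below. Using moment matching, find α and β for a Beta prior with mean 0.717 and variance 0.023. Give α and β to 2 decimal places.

By moment matching, α+β = μ(1−μ)/σ² − 1 = (0.717·0.283)/0.023 − 1 = 8.8222 − 1 = 7.8222.
Since α/(α+β) = μ, α = 0.717·7.8222 = 5.61 and β = 0.283·7.8222 = 2.21.

α = 5.61, β = 2.21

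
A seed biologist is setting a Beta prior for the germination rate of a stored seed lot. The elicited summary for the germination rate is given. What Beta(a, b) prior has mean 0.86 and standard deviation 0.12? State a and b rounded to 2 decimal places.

a = 6.33, b = 1.03

Variance = 0.12² = 0.0144. The moment-matching identity a+b = μ(1−μ)/Var − 1 gives
a+b = 0.1204/0.0144 − 1 = 7.3611, so a = μ·7.3611 = 6.33 and b = (1−μ)·7.3611 = 1.03.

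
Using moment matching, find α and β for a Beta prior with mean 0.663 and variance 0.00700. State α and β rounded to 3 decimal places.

By moment matching, α+β = μ(1−μ)/σ² − 1 = (0.663·0.337)/0.00700 − 1 = 31.9187 − 1 = 30.9187.
Since α/(α+β) = μ, α = 0.663·30.9187 = 20.499 and β = 0.337·30.9187 = 10.420.

α = 20.499, β = 10.420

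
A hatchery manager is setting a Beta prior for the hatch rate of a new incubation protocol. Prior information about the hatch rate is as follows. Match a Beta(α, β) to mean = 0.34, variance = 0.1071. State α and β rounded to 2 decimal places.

Let s = α+β. The Beta variance is μ(1−μ)/(s+1).
So s+1 = μ(1−μ)/σ² = (0.34×0.66)/0.1071 = 0.2244/0.1071 = 2.0952, giving s = 1.0952.
Then α = μs = 0.34×1.0952 = 0.37 and β = (1−μ)s = 0.66×1.0952 = 0.72.

α = 0.37, β = 0.72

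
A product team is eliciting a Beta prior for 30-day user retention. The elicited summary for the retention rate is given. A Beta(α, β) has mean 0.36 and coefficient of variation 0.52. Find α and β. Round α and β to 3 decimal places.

α = 2.007, β = 3.568

σ = CV·μ = 0.52×0.36 = 0.18720, so σ² = 0.035044.
s+1 = μ(1−μ)/σ² = 0.2304/0.035044 = 6.5746, so s = α+β = 5.5746.
α = μs = 2.007, β = (1−μ)s = 3.568.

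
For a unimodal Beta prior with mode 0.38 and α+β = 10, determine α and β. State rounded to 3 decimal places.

α = 4.040, β = 5.960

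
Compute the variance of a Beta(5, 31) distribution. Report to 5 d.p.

μ = 5/36 = 0.138889; Var = μ(1−μ)/(α+β+1) = 0.1195988/37 = 0.00323.

0.00323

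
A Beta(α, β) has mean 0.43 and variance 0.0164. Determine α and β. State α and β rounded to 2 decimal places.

α = 6.00, β = 7.95

Write ν = α+β; then α = μν and Var = μ(1−μ)/(ν+1).
ν = μ(1−μ)/Var − 1 = 0.2451/0.0164 − 1 = 13.9451.
α = 0.43·13.9451 = 6.00, β = 0.57·13.9451 = 7.95.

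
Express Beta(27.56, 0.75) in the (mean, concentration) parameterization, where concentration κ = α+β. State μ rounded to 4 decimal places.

κ = α+β = 27.56+0.75 = 28.31; μ = α/κ = 27.56/28.31 = 0.9735.

μ = 0.9735, κ = 28.31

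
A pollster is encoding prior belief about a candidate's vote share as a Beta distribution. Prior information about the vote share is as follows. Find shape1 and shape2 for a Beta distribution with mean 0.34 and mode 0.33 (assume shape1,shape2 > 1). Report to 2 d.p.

Let s = shape1+shape2. Mean gives shape1 = μs = 0.34s; mode gives (shape1−1)/(s−2) = 0.33.
Substituting: 0.34s − 1 = 0.33(s−2) = 0.33s − 0.66, so 0.01s = 0.34 and s = 34.0000.
Then shape1 = 0.34×34.0000 = 11.56 and shape2 = s−shape1 = 22.44.

shape1 = 11.56, shape2 = 22.44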